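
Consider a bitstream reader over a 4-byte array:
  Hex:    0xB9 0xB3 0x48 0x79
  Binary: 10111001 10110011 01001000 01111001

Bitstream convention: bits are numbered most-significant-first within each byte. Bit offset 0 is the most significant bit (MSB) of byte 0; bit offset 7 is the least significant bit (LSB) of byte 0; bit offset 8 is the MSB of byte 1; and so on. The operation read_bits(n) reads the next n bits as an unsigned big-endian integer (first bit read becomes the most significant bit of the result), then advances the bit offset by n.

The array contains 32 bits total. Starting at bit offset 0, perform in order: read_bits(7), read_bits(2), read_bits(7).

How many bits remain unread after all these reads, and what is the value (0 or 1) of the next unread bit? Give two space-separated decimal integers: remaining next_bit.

Read 1: bits[0:7] width=7 -> value=92 (bin 1011100); offset now 7 = byte 0 bit 7; 25 bits remain
Read 2: bits[7:9] width=2 -> value=3 (bin 11); offset now 9 = byte 1 bit 1; 23 bits remain
Read 3: bits[9:16] width=7 -> value=51 (bin 0110011); offset now 16 = byte 2 bit 0; 16 bits remain

Answer: 16 0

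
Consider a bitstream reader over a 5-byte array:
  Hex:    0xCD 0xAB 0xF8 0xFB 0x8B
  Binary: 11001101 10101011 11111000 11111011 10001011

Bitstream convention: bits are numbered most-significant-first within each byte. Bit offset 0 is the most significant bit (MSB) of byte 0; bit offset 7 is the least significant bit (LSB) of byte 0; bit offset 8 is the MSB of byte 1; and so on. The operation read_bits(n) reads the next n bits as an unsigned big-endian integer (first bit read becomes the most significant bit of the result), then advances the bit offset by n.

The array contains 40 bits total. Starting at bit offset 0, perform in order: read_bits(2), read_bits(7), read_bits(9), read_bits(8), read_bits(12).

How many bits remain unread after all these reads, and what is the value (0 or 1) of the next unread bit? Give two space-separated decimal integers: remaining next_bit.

Answer: 2 1

Derivation:
Read 1: bits[0:2] width=2 -> value=3 (bin 11); offset now 2 = byte 0 bit 2; 38 bits remain
Read 2: bits[2:9] width=7 -> value=27 (bin 0011011); offset now 9 = byte 1 bit 1; 31 bits remain
Read 3: bits[9:18] width=9 -> value=175 (bin 010101111); offset now 18 = byte 2 bit 2; 22 bits remain
Read 4: bits[18:26] width=8 -> value=227 (bin 11100011); offset now 26 = byte 3 bit 2; 14 bits remain
Read 5: bits[26:38] width=12 -> value=3810 (bin 111011100010); offset now 38 = byte 4 bit 6; 2 bits remain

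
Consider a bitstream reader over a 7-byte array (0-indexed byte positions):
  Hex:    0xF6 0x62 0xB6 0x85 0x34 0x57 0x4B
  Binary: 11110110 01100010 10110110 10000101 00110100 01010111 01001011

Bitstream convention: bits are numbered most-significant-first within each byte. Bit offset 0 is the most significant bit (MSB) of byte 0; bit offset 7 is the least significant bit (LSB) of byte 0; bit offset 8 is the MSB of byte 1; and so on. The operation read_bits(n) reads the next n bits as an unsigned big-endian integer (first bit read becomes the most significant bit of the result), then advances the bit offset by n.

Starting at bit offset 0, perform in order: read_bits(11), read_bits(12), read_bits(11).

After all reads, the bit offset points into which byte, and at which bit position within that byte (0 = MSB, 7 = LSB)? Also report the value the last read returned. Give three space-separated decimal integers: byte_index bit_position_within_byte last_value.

Read 1: bits[0:11] width=11 -> value=1971 (bin 11110110011); offset now 11 = byte 1 bit 3; 45 bits remain
Read 2: bits[11:23] width=12 -> value=347 (bin 000101011011); offset now 23 = byte 2 bit 7; 33 bits remain
Read 3: bits[23:34] width=11 -> value=532 (bin 01000010100); offset now 34 = byte 4 bit 2; 22 bits remain

Answer: 4 2 532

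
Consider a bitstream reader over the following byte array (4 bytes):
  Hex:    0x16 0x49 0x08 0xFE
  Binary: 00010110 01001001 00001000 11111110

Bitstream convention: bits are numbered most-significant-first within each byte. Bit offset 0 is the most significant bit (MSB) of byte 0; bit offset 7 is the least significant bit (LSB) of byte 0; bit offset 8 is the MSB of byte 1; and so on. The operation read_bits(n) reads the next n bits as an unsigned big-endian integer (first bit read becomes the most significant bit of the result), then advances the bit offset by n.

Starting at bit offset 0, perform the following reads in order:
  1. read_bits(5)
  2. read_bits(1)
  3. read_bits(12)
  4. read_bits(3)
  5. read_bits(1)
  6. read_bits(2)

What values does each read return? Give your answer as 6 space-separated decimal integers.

Answer: 2 1 2340 1 0 0

Derivation:
Read 1: bits[0:5] width=5 -> value=2 (bin 00010); offset now 5 = byte 0 bit 5; 27 bits remain
Read 2: bits[5:6] width=1 -> value=1 (bin 1); offset now 6 = byte 0 bit 6; 26 bits remain
Read 3: bits[6:18] width=12 -> value=2340 (bin 100100100100); offset now 18 = byte 2 bit 2; 14 bits remain
Read 4: bits[18:21] width=3 -> value=1 (bin 001); offset now 21 = byte 2 bit 5; 11 bits remain
Read 5: bits[21:22] width=1 -> value=0 (bin 0); offset now 22 = byte 2 bit 6; 10 bits remain
Read 6: bits[22:24] width=2 -> value=0 (bin 00); offset now 24 = byte 3 bit 0; 8 bits remain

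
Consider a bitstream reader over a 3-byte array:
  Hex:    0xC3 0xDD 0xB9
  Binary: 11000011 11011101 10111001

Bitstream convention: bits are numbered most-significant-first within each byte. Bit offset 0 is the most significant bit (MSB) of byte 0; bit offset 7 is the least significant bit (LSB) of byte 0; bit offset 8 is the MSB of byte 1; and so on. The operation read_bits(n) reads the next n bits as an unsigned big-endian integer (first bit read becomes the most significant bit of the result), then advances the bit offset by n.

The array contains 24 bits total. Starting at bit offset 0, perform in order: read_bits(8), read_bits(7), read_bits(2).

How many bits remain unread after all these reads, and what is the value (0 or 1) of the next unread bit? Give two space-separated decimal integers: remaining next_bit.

Answer: 7 0

Derivation:
Read 1: bits[0:8] width=8 -> value=195 (bin 11000011); offset now 8 = byte 1 bit 0; 16 bits remain
Read 2: bits[8:15] width=7 -> value=110 (bin 1101110); offset now 15 = byte 1 bit 7; 9 bits remain
Read 3: bits[15:17] width=2 -> value=3 (bin 11); offset now 17 = byte 2 bit 1; 7 bits remain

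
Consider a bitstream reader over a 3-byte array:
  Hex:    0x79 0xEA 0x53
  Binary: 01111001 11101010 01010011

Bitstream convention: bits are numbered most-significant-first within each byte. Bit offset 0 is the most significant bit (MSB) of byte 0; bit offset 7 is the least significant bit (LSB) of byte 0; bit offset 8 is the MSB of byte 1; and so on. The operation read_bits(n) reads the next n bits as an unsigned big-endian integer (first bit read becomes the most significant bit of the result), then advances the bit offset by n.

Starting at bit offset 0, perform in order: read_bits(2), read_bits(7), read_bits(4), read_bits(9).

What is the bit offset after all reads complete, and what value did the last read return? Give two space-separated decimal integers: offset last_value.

Answer: 22 148

Derivation:
Read 1: bits[0:2] width=2 -> value=1 (bin 01); offset now 2 = byte 0 bit 2; 22 bits remain
Read 2: bits[2:9] width=7 -> value=115 (bin 1110011); offset now 9 = byte 1 bit 1; 15 bits remain
Read 3: bits[9:13] width=4 -> value=13 (bin 1101); offset now 13 = byte 1 bit 5; 11 bits remain
Read 4: bits[13:22] width=9 -> value=148 (bin 010010100); offset now 22 = byte 2 bit 6; 2 bits remain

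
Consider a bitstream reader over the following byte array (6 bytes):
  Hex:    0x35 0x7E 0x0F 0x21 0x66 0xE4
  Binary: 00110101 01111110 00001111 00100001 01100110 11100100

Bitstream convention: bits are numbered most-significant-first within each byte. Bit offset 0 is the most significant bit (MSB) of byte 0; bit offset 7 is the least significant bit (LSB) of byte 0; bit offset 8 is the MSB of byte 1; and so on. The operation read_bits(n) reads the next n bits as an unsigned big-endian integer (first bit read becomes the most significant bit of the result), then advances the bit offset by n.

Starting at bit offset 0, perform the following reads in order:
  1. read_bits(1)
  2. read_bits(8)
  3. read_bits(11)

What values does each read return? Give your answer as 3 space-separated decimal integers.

Answer: 0 106 2016

Derivation:
Read 1: bits[0:1] width=1 -> value=0 (bin 0); offset now 1 = byte 0 bit 1; 47 bits remain
Read 2: bits[1:9] width=8 -> value=106 (bin 01101010); offset now 9 = byte 1 bit 1; 39 bits remain
Read 3: bits[9:20] width=11 -> value=2016 (bin 11111100000); offset now 20 = byte 2 bit 4; 28 bits remain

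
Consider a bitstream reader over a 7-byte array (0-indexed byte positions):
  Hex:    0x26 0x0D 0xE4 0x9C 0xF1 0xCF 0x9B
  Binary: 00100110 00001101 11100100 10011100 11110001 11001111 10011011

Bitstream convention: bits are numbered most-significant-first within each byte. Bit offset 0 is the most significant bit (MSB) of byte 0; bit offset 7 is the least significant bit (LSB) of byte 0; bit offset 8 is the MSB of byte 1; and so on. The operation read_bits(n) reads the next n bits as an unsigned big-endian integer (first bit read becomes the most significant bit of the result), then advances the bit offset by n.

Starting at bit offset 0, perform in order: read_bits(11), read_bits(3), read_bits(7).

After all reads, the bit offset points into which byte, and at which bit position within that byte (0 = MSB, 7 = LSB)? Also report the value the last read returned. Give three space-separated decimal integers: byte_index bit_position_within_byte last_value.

Answer: 2 5 60

Derivation:
Read 1: bits[0:11] width=11 -> value=304 (bin 00100110000); offset now 11 = byte 1 bit 3; 45 bits remain
Read 2: bits[11:14] width=3 -> value=3 (bin 011); offset now 14 = byte 1 bit 6; 42 bits remain
Read 3: bits[14:21] width=7 -> value=60 (bin 0111100); offset now 21 = byte 2 bit 5; 35 bits remain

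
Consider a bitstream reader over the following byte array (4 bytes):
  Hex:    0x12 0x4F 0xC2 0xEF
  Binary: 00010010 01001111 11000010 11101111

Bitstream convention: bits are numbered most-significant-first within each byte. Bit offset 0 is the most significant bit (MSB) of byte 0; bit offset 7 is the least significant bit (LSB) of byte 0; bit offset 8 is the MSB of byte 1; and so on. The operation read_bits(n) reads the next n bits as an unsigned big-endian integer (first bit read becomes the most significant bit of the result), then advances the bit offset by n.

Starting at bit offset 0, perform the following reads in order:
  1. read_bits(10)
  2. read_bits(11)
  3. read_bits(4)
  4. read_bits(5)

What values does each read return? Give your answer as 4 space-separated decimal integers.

Read 1: bits[0:10] width=10 -> value=73 (bin 0001001001); offset now 10 = byte 1 bit 2; 22 bits remain
Read 2: bits[10:21] width=11 -> value=504 (bin 00111111000); offset now 21 = byte 2 bit 5; 11 bits remain
Read 3: bits[21:25] width=4 -> value=5 (bin 0101); offset now 25 = byte 3 bit 1; 7 bits remain
Read 4: bits[25:30] width=5 -> value=27 (bin 11011); offset now 30 = byte 3 bit 6; 2 bits remain

Answer: 73 504 5 27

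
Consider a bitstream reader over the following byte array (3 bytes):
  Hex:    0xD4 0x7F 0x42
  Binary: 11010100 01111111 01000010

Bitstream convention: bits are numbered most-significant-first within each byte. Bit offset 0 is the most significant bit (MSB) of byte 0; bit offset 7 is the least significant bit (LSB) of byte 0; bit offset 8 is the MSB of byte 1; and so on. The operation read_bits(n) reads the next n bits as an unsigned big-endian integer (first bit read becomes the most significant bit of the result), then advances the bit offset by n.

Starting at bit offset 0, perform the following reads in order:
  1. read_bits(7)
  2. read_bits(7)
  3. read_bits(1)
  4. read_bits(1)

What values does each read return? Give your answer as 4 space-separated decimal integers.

Read 1: bits[0:7] width=7 -> value=106 (bin 1101010); offset now 7 = byte 0 bit 7; 17 bits remain
Read 2: bits[7:14] width=7 -> value=31 (bin 0011111); offset now 14 = byte 1 bit 6; 10 bits remain
Read 3: bits[14:15] width=1 -> value=1 (bin 1); offset now 15 = byte 1 bit 7; 9 bits remain
Read 4: bits[15:16] width=1 -> value=1 (bin 1); offset now 16 = byte 2 bit 0; 8 bits remain

Answer: 106 31 1 1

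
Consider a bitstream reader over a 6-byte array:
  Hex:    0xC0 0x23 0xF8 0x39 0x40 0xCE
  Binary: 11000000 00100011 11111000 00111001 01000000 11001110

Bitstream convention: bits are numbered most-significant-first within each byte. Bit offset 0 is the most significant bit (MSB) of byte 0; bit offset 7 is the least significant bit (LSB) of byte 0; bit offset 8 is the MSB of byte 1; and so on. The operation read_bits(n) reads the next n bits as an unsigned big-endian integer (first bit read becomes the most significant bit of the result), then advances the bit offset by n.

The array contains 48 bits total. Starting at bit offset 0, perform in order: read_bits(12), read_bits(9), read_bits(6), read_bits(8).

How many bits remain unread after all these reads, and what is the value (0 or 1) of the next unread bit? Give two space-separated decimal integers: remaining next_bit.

Answer: 13 0

Derivation:
Read 1: bits[0:12] width=12 -> value=3074 (bin 110000000010); offset now 12 = byte 1 bit 4; 36 bits remain
Read 2: bits[12:21] width=9 -> value=127 (bin 001111111); offset now 21 = byte 2 bit 5; 27 bits remain
Read 3: bits[21:27] width=6 -> value=1 (bin 000001); offset now 27 = byte 3 bit 3; 21 bits remain
Read 4: bits[27:35] width=8 -> value=202 (bin 11001010); offset now 35 = byte 4 bit 3; 13 bits remain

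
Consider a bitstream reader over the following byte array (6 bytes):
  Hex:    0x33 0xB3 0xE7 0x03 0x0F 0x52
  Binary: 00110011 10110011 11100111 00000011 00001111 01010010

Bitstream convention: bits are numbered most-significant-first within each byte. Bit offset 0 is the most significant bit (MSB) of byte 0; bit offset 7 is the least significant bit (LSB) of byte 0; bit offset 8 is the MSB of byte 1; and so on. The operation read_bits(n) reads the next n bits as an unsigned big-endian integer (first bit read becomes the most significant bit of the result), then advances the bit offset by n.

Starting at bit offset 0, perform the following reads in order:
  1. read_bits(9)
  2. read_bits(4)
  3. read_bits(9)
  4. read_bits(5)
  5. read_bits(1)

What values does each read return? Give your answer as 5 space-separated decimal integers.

Read 1: bits[0:9] width=9 -> value=103 (bin 001100111); offset now 9 = byte 1 bit 1; 39 bits remain
Read 2: bits[9:13] width=4 -> value=6 (bin 0110); offset now 13 = byte 1 bit 5; 35 bits remain
Read 3: bits[13:22] width=9 -> value=249 (bin 011111001); offset now 22 = byte 2 bit 6; 26 bits remain
Read 4: bits[22:27] width=5 -> value=24 (bin 11000); offset now 27 = byte 3 bit 3; 21 bits remain
Read 5: bits[27:28] width=1 -> value=0 (bin 0); offset now 28 = byte 3 bit 4; 20 bits remain

Answer: 103 6 249 24 0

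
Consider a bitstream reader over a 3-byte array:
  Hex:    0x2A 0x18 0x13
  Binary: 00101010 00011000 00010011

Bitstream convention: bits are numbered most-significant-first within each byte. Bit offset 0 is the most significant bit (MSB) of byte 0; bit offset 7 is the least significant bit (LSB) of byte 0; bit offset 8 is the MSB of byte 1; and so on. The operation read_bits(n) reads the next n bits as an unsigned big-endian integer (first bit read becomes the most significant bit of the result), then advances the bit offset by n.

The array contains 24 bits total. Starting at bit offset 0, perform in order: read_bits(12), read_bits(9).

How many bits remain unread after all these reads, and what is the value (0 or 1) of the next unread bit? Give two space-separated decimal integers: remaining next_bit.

Answer: 3 0

Derivation:
Read 1: bits[0:12] width=12 -> value=673 (bin 001010100001); offset now 12 = byte 1 bit 4; 12 bits remain
Read 2: bits[12:21] width=9 -> value=258 (bin 100000010); offset now 21 = byte 2 bit 5; 3 bits remain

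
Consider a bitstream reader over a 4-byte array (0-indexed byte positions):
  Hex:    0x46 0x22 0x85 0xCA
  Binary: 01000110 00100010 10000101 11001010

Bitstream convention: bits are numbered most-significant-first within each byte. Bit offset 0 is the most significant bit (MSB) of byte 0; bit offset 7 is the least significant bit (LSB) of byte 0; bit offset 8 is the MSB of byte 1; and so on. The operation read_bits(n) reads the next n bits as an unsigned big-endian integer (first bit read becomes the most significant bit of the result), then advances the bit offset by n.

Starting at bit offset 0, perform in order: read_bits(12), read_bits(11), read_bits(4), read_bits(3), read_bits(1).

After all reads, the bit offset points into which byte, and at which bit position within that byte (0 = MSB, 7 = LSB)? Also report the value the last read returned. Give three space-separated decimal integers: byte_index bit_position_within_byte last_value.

Read 1: bits[0:12] width=12 -> value=1122 (bin 010001100010); offset now 12 = byte 1 bit 4; 20 bits remain
Read 2: bits[12:23] width=11 -> value=322 (bin 00101000010); offset now 23 = byte 2 bit 7; 9 bits remain
Read 3: bits[23:27] width=4 -> value=14 (bin 1110); offset now 27 = byte 3 bit 3; 5 bits remain
Read 4: bits[27:30] width=3 -> value=2 (bin 010); offset now 30 = byte 3 bit 6; 2 bits remain
Read 5: bits[30:31] width=1 -> value=1 (bin 1); offset now 31 = byte 3 bit 7; 1 bits remain

Answer: 3 7 1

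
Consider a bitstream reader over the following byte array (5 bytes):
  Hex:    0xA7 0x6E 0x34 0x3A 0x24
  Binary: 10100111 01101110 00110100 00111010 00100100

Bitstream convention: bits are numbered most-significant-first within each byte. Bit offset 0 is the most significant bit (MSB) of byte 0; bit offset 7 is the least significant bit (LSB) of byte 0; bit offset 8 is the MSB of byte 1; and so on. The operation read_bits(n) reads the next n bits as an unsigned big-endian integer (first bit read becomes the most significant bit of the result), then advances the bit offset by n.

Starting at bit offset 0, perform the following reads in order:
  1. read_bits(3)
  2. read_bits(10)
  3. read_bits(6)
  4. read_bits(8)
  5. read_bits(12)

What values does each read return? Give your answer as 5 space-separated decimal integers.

Read 1: bits[0:3] width=3 -> value=5 (bin 101); offset now 3 = byte 0 bit 3; 37 bits remain
Read 2: bits[3:13] width=10 -> value=237 (bin 0011101101); offset now 13 = byte 1 bit 5; 27 bits remain
Read 3: bits[13:19] width=6 -> value=49 (bin 110001); offset now 19 = byte 2 bit 3; 21 bits remain
Read 4: bits[19:27] width=8 -> value=161 (bin 10100001); offset now 27 = byte 3 bit 3; 13 bits remain
Read 5: bits[27:39] width=12 -> value=3346 (bin 110100010010); offset now 39 = byte 4 bit 7; 1 bits remain

Answer: 5 237 49 161 3346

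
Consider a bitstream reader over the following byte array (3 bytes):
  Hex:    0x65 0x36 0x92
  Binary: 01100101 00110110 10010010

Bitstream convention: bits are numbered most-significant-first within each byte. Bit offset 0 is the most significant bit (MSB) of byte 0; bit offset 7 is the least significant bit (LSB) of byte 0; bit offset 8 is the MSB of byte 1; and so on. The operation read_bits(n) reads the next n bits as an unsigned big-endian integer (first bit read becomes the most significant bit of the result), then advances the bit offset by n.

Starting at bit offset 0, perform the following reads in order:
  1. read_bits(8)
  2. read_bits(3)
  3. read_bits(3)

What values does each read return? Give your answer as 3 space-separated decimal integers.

Answer: 101 1 5

Derivation:
Read 1: bits[0:8] width=8 -> value=101 (bin 01100101); offset now 8 = byte 1 bit 0; 16 bits remain
Read 2: bits[8:11] width=3 -> value=1 (bin 001); offset now 11 = byte 1 bit 3; 13 bits remain
Read 3: bits[11:14] width=3 -> value=5 (bin 101); offset now 14 = byte 1 bit 6; 10 bits remain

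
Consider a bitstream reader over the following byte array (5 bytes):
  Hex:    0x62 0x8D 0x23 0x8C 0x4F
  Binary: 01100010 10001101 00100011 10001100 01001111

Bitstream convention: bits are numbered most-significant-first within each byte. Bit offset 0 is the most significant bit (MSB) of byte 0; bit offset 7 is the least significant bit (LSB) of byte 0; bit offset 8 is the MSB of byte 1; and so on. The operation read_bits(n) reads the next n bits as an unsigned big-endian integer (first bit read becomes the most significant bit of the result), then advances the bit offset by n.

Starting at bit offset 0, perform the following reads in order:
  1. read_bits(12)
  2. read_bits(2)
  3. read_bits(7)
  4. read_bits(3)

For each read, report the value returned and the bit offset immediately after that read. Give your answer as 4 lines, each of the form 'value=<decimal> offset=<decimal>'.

Answer: value=1576 offset=12
value=3 offset=14
value=36 offset=21
value=3 offset=24

Derivation:
Read 1: bits[0:12] width=12 -> value=1576 (bin 011000101000); offset now 12 = byte 1 bit 4; 28 bits remain
Read 2: bits[12:14] width=2 -> value=3 (bin 11); offset now 14 = byte 1 bit 6; 26 bits remain
Read 3: bits[14:21] width=7 -> value=36 (bin 0100100); offset now 21 = byte 2 bit 5; 19 bits remain
Read 4: bits[21:24] width=3 -> value=3 (bin 011); offset now 24 = byte 3 bit 0; 16 bits remain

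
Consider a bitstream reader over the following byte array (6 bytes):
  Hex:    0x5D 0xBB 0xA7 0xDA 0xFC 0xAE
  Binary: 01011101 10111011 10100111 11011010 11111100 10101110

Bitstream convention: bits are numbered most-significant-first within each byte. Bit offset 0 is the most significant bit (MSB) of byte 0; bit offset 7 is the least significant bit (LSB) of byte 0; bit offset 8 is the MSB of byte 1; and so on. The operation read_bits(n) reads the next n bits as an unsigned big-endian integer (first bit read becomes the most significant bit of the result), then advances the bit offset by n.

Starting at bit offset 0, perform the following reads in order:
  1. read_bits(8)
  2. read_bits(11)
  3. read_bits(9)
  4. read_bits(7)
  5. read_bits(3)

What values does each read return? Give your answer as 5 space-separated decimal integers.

Answer: 93 1501 125 87 7

Derivation:
Read 1: bits[0:8] width=8 -> value=93 (bin 01011101); offset now 8 = byte 1 bit 0; 40 bits remain
Read 2: bits[8:19] width=11 -> value=1501 (bin 10111011101); offset now 19 = byte 2 bit 3; 29 bits remain
Read 3: bits[19:28] width=9 -> value=125 (bin 001111101); offset now 28 = byte 3 bit 4; 20 bits remain
Read 4: bits[28:35] width=7 -> value=87 (bin 1010111); offset now 35 = byte 4 bit 3; 13 bits remain
Read 5: bits[35:38] width=3 -> value=7 (bin 111); offset now 38 = byte 4 bit 6; 10 bits remain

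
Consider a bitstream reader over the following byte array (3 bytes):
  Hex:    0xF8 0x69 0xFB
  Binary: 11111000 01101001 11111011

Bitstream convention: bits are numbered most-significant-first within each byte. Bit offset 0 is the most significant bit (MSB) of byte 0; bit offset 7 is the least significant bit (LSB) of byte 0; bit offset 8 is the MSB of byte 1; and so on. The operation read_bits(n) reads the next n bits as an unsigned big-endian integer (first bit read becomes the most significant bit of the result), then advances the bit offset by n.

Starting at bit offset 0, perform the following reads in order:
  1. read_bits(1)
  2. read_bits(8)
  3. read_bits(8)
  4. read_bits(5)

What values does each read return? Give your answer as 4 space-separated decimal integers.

Read 1: bits[0:1] width=1 -> value=1 (bin 1); offset now 1 = byte 0 bit 1; 23 bits remain
Read 2: bits[1:9] width=8 -> value=240 (bin 11110000); offset now 9 = byte 1 bit 1; 15 bits remain
Read 3: bits[9:17] width=8 -> value=211 (bin 11010011); offset now 17 = byte 2 bit 1; 7 bits remain
Read 4: bits[17:22] width=5 -> value=30 (bin 11110); offset now 22 = byte 2 bit 6; 2 bits remain

Answer: 1 240 211 30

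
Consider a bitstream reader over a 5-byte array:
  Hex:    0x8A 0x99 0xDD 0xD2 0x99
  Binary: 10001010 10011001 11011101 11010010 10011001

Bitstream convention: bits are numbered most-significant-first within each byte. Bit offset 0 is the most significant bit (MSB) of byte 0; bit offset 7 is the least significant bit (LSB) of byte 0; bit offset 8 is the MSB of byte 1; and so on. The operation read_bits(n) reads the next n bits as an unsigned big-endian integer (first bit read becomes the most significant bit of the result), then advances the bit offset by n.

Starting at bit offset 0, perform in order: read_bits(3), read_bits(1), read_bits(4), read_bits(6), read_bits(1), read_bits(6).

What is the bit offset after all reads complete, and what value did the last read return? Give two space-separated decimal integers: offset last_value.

Answer: 21 59

Derivation:
Read 1: bits[0:3] width=3 -> value=4 (bin 100); offset now 3 = byte 0 bit 3; 37 bits remain
Read 2: bits[3:4] width=1 -> value=0 (bin 0); offset now 4 = byte 0 bit 4; 36 bits remain
Read 3: bits[4:8] width=4 -> value=10 (bin 1010); offset now 8 = byte 1 bit 0; 32 bits remain
Read 4: bits[8:14] width=6 -> value=38 (bin 100110); offset now 14 = byte 1 bit 6; 26 bits remain
Read 5: bits[14:15] width=1 -> value=0 (bin 0); offset now 15 = byte 1 bit 7; 25 bits remain
Read 6: bits[15:21] width=6 -> value=59 (bin 111011); offset now 21 = byte 2 bit 5; 19 bits remain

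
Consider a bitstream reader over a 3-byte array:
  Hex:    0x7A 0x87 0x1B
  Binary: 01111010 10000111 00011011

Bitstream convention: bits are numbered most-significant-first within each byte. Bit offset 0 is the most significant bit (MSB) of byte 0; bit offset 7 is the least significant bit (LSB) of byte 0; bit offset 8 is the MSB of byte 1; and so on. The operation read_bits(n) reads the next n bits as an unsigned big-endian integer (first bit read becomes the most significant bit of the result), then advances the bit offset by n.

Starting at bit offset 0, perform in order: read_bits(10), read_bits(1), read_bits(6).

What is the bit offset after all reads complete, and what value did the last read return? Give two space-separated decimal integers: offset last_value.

Read 1: bits[0:10] width=10 -> value=490 (bin 0111101010); offset now 10 = byte 1 bit 2; 14 bits remain
Read 2: bits[10:11] width=1 -> value=0 (bin 0); offset now 11 = byte 1 bit 3; 13 bits remain
Read 3: bits[11:17] width=6 -> value=14 (bin 001110); offset now 17 = byte 2 bit 1; 7 bits remain

Answer: 17 14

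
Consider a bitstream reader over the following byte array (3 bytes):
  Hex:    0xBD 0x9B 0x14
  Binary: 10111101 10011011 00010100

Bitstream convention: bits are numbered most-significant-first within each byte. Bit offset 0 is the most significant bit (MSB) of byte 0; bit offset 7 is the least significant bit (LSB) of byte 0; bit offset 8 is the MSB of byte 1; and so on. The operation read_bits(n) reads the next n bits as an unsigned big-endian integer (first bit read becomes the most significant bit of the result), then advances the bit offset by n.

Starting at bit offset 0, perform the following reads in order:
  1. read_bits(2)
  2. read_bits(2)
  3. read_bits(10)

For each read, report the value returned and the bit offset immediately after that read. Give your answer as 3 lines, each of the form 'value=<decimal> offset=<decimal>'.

Read 1: bits[0:2] width=2 -> value=2 (bin 10); offset now 2 = byte 0 bit 2; 22 bits remain
Read 2: bits[2:4] width=2 -> value=3 (bin 11); offset now 4 = byte 0 bit 4; 20 bits remain
Read 3: bits[4:14] width=10 -> value=870 (bin 1101100110); offset now 14 = byte 1 bit 6; 10 bits remain

Answer: value=2 offset=2
value=3 offset=4
value=870 offset=14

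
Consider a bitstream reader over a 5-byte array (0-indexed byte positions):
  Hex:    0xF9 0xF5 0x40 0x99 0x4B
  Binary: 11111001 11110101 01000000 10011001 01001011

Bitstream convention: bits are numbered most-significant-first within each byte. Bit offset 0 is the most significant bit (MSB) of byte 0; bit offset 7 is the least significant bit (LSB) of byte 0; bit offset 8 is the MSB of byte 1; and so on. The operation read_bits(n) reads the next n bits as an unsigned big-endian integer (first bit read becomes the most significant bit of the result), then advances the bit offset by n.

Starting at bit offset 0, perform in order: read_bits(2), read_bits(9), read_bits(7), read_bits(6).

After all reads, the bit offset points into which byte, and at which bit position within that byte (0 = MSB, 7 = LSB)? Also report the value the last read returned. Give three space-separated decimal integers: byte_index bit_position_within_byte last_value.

Read 1: bits[0:2] width=2 -> value=3 (bin 11); offset now 2 = byte 0 bit 2; 38 bits remain
Read 2: bits[2:11] width=9 -> value=463 (bin 111001111); offset now 11 = byte 1 bit 3; 29 bits remain
Read 3: bits[11:18] width=7 -> value=85 (bin 1010101); offset now 18 = byte 2 bit 2; 22 bits remain
Read 4: bits[18:24] width=6 -> value=0 (bin 000000); offset now 24 = byte 3 bit 0; 16 bits remain

Answer: 3 0 0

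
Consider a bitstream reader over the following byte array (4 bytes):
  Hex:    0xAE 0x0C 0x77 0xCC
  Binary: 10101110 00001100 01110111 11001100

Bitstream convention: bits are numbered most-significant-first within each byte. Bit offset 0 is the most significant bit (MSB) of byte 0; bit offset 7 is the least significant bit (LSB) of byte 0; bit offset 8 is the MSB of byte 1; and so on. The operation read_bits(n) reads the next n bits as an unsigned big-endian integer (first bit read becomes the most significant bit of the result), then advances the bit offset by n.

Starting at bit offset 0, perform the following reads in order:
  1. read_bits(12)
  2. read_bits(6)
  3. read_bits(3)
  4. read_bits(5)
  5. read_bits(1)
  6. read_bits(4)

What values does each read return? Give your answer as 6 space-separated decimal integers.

Read 1: bits[0:12] width=12 -> value=2784 (bin 101011100000); offset now 12 = byte 1 bit 4; 20 bits remain
Read 2: bits[12:18] width=6 -> value=49 (bin 110001); offset now 18 = byte 2 bit 2; 14 bits remain
Read 3: bits[18:21] width=3 -> value=6 (bin 110); offset now 21 = byte 2 bit 5; 11 bits remain
Read 4: bits[21:26] width=5 -> value=31 (bin 11111); offset now 26 = byte 3 bit 2; 6 bits remain
Read 5: bits[26:27] width=1 -> value=0 (bin 0); offset now 27 = byte 3 bit 3; 5 bits remain
Read 6: bits[27:31] width=4 -> value=6 (bin 0110); offset now 31 = byte 3 bit 7; 1 bits remain

Answer: 2784 49 6 31 0 6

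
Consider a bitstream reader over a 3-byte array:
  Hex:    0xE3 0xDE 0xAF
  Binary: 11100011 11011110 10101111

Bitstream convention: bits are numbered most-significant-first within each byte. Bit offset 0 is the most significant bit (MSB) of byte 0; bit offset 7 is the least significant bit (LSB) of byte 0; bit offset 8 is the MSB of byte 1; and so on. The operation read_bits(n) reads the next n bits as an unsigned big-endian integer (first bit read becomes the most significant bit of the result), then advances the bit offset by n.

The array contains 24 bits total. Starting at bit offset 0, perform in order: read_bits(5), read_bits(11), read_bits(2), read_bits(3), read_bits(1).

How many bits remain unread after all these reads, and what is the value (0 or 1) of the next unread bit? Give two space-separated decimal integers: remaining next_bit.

Read 1: bits[0:5] width=5 -> value=28 (bin 11100); offset now 5 = byte 0 bit 5; 19 bits remain
Read 2: bits[5:16] width=11 -> value=990 (bin 01111011110); offset now 16 = byte 2 bit 0; 8 bits remain
Read 3: bits[16:18] width=2 -> value=2 (bin 10); offset now 18 = byte 2 bit 2; 6 bits remain
Read 4: bits[18:21] width=3 -> value=5 (bin 101); offset now 21 = byte 2 bit 5; 3 bits remain
Read 5: bits[21:22] width=1 -> value=1 (bin 1); offset now 22 = byte 2 bit 6; 2 bits remain

Answer: 2 1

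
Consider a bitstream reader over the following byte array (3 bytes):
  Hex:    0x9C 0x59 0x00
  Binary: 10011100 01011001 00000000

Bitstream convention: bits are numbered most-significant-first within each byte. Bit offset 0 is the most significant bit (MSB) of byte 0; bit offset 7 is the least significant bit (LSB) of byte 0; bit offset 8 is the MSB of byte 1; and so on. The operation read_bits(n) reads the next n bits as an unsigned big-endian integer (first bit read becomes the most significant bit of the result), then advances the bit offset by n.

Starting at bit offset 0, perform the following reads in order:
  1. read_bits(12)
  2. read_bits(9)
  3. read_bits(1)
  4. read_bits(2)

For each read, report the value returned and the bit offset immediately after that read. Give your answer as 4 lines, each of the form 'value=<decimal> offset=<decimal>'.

Answer: value=2501 offset=12
value=288 offset=21
value=0 offset=22
value=0 offset=24

Derivation:
Read 1: bits[0:12] width=12 -> value=2501 (bin 100111000101); offset now 12 = byte 1 bit 4; 12 bits remain
Read 2: bits[12:21] width=9 -> value=288 (bin 100100000); offset now 21 = byte 2 bit 5; 3 bits remain
Read 3: bits[21:22] width=1 -> value=0 (bin 0); offset now 22 = byte 2 bit 6; 2 bits remain
Read 4: bits[22:24] width=2 -> value=0 (bin 00); offset now 24 = byte 3 bit 0; 0 bits remain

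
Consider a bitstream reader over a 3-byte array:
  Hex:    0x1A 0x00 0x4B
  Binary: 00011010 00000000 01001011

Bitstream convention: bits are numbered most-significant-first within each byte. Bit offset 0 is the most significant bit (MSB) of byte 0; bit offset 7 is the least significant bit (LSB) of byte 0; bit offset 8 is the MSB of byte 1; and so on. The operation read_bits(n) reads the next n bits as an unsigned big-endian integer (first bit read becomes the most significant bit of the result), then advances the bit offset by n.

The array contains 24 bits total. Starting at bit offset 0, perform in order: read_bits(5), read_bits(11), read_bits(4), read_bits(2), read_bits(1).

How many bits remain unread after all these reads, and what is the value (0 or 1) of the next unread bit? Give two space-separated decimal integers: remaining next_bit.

Read 1: bits[0:5] width=5 -> value=3 (bin 00011); offset now 5 = byte 0 bit 5; 19 bits remain
Read 2: bits[5:16] width=11 -> value=512 (bin 01000000000); offset now 16 = byte 2 bit 0; 8 bits remain
Read 3: bits[16:20] width=4 -> value=4 (bin 0100); offset now 20 = byte 2 bit 4; 4 bits remain
Read 4: bits[20:22] width=2 -> value=2 (bin 10); offset now 22 = byte 2 bit 6; 2 bits remain
Read 5: bits[22:23] width=1 -> value=1 (bin 1); offset now 23 = byte 2 bit 7; 1 bits remain

Answer: 1 1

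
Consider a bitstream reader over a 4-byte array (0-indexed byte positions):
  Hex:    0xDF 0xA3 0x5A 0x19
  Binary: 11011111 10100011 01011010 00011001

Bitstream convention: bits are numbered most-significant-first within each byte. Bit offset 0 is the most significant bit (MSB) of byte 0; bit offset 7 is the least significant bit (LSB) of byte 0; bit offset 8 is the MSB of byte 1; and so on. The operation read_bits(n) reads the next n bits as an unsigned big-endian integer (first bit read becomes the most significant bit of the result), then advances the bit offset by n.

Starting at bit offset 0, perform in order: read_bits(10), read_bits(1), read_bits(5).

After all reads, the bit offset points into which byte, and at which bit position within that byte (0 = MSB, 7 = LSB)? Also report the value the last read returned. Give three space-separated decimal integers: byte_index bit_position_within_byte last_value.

Read 1: bits[0:10] width=10 -> value=894 (bin 1101111110); offset now 10 = byte 1 bit 2; 22 bits remain
Read 2: bits[10:11] width=1 -> value=1 (bin 1); offset now 11 = byte 1 bit 3; 21 bits remain
Read 3: bits[11:16] width=5 -> value=3 (bin 00011); offset now 16 = byte 2 bit 0; 16 bits remain

Answer: 2 0 3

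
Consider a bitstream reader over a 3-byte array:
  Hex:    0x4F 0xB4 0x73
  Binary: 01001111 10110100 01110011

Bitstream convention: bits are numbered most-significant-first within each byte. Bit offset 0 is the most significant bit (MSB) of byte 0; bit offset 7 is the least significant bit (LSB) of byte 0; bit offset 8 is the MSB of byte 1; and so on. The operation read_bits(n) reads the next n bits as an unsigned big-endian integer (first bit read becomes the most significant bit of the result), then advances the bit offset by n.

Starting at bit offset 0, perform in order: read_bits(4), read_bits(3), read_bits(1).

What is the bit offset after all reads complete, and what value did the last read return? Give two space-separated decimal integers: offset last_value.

Read 1: bits[0:4] width=4 -> value=4 (bin 0100); offset now 4 = byte 0 bit 4; 20 bits remain
Read 2: bits[4:7] width=3 -> value=7 (bin 111); offset now 7 = byte 0 bit 7; 17 bits remain
Read 3: bits[7:8] width=1 -> value=1 (bin 1); offset now 8 = byte 1 bit 0; 16 bits remain

Answer: 8 1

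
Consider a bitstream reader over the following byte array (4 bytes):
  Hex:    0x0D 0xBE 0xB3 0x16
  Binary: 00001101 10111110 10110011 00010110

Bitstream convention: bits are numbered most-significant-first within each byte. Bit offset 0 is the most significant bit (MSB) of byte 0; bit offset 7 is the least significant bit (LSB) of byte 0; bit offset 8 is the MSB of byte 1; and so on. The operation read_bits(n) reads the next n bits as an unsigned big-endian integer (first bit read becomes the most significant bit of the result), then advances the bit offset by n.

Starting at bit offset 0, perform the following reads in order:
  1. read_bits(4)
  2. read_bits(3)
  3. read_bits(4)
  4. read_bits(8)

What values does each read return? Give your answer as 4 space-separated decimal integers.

Read 1: bits[0:4] width=4 -> value=0 (bin 0000); offset now 4 = byte 0 bit 4; 28 bits remain
Read 2: bits[4:7] width=3 -> value=6 (bin 110); offset now 7 = byte 0 bit 7; 25 bits remain
Read 3: bits[7:11] width=4 -> value=13 (bin 1101); offset now 11 = byte 1 bit 3; 21 bits remain
Read 4: bits[11:19] width=8 -> value=245 (bin 11110101); offset now 19 = byte 2 bit 3; 13 bits remain

Answer: 0 6 13 245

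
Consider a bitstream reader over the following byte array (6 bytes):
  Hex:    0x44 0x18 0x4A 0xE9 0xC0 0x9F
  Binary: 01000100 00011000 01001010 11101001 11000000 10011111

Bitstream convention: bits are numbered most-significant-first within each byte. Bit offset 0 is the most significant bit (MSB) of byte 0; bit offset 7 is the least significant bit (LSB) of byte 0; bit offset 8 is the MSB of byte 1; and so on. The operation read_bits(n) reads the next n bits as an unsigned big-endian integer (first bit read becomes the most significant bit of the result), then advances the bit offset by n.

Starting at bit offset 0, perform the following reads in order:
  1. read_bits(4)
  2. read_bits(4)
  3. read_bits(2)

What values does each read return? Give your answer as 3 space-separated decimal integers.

Answer: 4 4 0

Derivation:
Read 1: bits[0:4] width=4 -> value=4 (bin 0100); offset now 4 = byte 0 bit 4; 44 bits remain
Read 2: bits[4:8] width=4 -> value=4 (bin 0100); offset now 8 = byte 1 bit 0; 40 bits remain
Read 3: bits[8:10] width=2 -> value=0 (bin 00); offset now 10 = byte 1 bit 2; 38 bits remain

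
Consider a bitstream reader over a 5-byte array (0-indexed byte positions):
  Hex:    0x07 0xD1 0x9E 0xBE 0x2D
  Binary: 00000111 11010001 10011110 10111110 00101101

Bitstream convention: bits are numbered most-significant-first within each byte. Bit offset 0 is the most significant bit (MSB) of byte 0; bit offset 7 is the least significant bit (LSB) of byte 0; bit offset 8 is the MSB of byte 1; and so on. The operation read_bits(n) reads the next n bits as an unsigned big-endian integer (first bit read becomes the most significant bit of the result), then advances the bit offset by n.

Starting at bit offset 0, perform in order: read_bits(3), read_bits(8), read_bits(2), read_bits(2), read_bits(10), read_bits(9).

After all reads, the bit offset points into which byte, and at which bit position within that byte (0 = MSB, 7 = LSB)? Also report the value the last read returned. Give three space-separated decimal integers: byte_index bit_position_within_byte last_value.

Answer: 4 2 248

Derivation:
Read 1: bits[0:3] width=3 -> value=0 (bin 000); offset now 3 = byte 0 bit 3; 37 bits remain
Read 2: bits[3:11] width=8 -> value=62 (bin 00111110); offset now 11 = byte 1 bit 3; 29 bits remain
Read 3: bits[11:13] width=2 -> value=2 (bin 10); offset now 13 = byte 1 bit 5; 27 bits remain
Read 4: bits[13:15] width=2 -> value=0 (bin 00); offset now 15 = byte 1 bit 7; 25 bits remain
Read 5: bits[15:25] width=10 -> value=829 (bin 1100111101); offset now 25 = byte 3 bit 1; 15 bits remain
Read 6: bits[25:34] width=9 -> value=248 (bin 011111000); offset now 34 = byte 4 bit 2; 6 bits remain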